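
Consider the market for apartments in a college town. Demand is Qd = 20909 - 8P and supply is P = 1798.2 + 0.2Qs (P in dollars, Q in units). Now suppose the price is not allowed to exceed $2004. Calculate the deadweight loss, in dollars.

355940

Rearranging supply gives Qs = 5P - 8991. Without the control the market clears where 20909 - 8P = 5P - 8991, i.e. P* = 2300 and Q* = 2509.
The ceiling of 2004 is below the equilibrium price 2300, so it binds.
At P = 2004: Qd = 20909 - 8·2004 = 4877 and Qs = 5·2004 - 8991 = 1029.
Quantity traded falls to 1029. At Q = 1029 the demand price is (20909 - 1029)/8 = 2485 and the supply price is (8991 + 1029)/5 = 2004.
Deadweight loss = ½ · (2485 - 2004) · (2509 - 1029) = ½ · 481 · 1480 = 355940.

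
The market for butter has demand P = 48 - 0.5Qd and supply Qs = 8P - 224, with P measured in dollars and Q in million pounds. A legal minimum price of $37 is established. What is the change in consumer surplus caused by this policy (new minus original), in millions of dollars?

-135

Rearranging demand gives Qd = 96 - 2P. In a free market, 96 - 2P = 8P - 224 gives the equilibrium P* = 32, Q* = 32.
The floor of 37 is above the equilibrium price 32, so it binds.
At P = 37: Qd = 96 - 2·37 = 22 and Qs = 8·37 - 224 = 72.
Consumer surplus without the control is ½ · (48 - 32) · 32 = 256.
With the floor, consumers buy 22 units at 37, so CS = ½ · (48 - 37) · 22 = 121.
Change in consumer surplus = 121 - 256 = -135.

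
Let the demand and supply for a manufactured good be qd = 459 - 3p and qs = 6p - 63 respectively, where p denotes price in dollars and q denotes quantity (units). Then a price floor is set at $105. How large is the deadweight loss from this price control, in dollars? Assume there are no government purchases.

4970.25

Setting quantity demanded equal to quantity supplied, 459 - 3p = 6p - 63, gives p* = 58 and q* = 285.
Since 105 > 58, the floor is binding.
At p = 105: qd = 459 - 3·105 = 144 and qs = 6·105 - 63 = 567.
Quantity traded falls to 144. At q = 144 the demand price is (459 - 144)/3 = 105 and the supply price is (63 + 144)/6 = 34.5.
Deadweight loss = ½ · (105 - 34.5) · (285 - 144) = ½ · 70.5 · 141 = 4970.25.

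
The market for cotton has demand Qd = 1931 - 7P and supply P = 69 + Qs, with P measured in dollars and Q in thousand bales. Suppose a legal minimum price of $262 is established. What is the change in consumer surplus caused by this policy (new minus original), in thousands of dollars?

-1668

Rearranging supply gives Qs = P - 69. In a free market, 1931 - 7P = P - 69 gives the equilibrium P* = 250, Q* = 181.
The floor of 262 is above the equilibrium price 250, so it binds.
At P = 262: Qd = 1931 - 7·262 = 97 and Qs = 262 - 69 = 193.
Consumer surplus without the control is ½ · (1931/7 - 250) · 181 = 32761/14.
With the floor, consumers buy 97 units at 262, so CS = ½ · (1931/7 - 262) · 97 = 9409/14.
Change in consumer surplus = 9409/14 - 32761/14 = -1668.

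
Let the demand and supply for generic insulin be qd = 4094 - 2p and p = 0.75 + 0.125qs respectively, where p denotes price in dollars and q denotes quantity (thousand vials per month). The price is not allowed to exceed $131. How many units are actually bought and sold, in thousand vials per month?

Rearranging supply gives qs = 8p - 6. Equilibrium: 4094 - 2p = 8p - 6, so 4100 = 10p and p* = 410, q* = 3274.
Because the ceiling (131) lies below the market-clearing price, it is binding.
At p = 131: qd = 4094 - 2·131 = 3832 and qs = 8·131 - 6 = 1042.
The quantity actually transacted is the short side, supply: 1042.

1042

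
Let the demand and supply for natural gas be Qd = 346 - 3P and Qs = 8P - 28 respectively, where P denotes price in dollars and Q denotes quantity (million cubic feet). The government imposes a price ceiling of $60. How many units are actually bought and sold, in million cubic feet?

244

In a free market, 346 - 3P = 8P - 28 gives the equilibrium P* = 34, Q* = 244.
Since 60 is above P* = 34, the ceiling does not bind and the free-market outcome prevails.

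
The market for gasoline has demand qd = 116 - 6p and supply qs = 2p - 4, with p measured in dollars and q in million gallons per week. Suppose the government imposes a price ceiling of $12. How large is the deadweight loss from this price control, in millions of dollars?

Without the control the market clears where 116 - 6p = 2p - 4, i.e. p* = 15 and q* = 26.
The ceiling of 12 is below the equilibrium price 15, so it binds.
At p = 12: qd = 116 - 6·12 = 44 and qs = 2·12 - 4 = 20.
Quantity traded falls to 20. At q = 20 the demand price is (116 - 20)/6 = 16 and the supply price is (4 + 20)/2 = 12.
Deadweight loss = ½ · (16 - 12) · (26 - 20) = ½ · 4 · 6 = 12.

12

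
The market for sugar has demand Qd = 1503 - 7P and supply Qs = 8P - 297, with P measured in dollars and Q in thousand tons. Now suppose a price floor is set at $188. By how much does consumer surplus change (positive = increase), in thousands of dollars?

Setting quantity demanded equal to quantity supplied, 1503 - 7P = 8P - 297, gives P* = 120 and Q* = 663.
Because the floor (188) lies above the market-clearing price, it is binding.
At P = 188: Qd = 1503 - 7·188 = 187 and Qs = 8·188 - 297 = 1207.
Consumer surplus without the control is ½ · (1503/7 - 120) · 663 = 439569/14.
With the floor, consumers buy 187 units at 188, so CS = ½ · (1503/7 - 188) · 187 = 34969/14.
Change in consumer surplus = 34969/14 - 439569/14 = -28900.

-28900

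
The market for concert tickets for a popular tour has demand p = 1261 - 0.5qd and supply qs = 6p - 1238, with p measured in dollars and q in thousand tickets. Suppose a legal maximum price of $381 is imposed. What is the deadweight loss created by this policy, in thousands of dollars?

95052

Rearranging demand gives qd = 2522 - 2p. Setting quantity demanded equal to quantity supplied, 2522 - 2p = 6p - 1238, gives p* = 470 and q* = 1582.
Since 381 < 470, the ceiling is binding.
At p = 381: qd = 2522 - 2·381 = 1760 and qs = 6·381 - 1238 = 1048.
Quantity traded falls to 1048. At q = 1048 the demand price is (2522 - 1048)/2 = 737 and the supply price is (1238 + 1048)/6 = 381.
Deadweight loss = ½ · (737 - 381) · (1582 - 1048) = ½ · 356 · 534 = 95052.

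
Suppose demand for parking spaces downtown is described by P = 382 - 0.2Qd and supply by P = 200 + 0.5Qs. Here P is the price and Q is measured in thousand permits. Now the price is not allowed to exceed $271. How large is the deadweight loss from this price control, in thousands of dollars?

Rearranging demand gives Qd = 1910 - 5P; rearranging supply gives Qs = 2P - 400. Equilibrium: 1910 - 5P = 2P - 400, so 2310 = 7P and P* = 330, Q* = 260.
Because the ceiling (271) lies below the market-clearing price, it is binding.
At P = 271: Qd = 1910 - 5·271 = 555 and Qs = 2·271 - 400 = 142.
Quantity traded falls to 142. At Q = 142 the demand price is (1910 - 142)/5 = 353.6 and the supply price is (400 + 142)/2 = 271.
Deadweight loss = ½ · (353.6 - 271) · (260 - 142) = ½ · 82.6 · 118 = 4873.4.

4873.4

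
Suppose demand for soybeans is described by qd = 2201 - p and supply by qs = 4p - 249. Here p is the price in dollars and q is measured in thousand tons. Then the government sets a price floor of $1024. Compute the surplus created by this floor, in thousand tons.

Without the control the market clears where 2201 - p = 4p - 249, i.e. p* = 490 and q* = 1711.
Since 1024 > 490, the floor is binding.
At p = 1024: qd = 2201 - 1024 = 1177 and qs = 4·1024 - 249 = 3847.
Surplus = qs - qd = 3847 - 1177 = 2670.

2670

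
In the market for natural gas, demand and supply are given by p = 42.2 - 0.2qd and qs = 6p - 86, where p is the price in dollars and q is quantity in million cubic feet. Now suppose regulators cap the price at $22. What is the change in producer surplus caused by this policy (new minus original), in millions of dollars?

Rearranging demand gives qd = 211 - 5p. Setting quantity demanded equal to quantity supplied, 211 - 5p = 6p - 86, gives p* = 27 and q* = 76.
The ceiling of 22 is below the equilibrium price 27, so it binds.
At p = 22: qd = 211 - 5·22 = 101 and qs = 6·22 - 86 = 46.
Producer surplus without the control is ½ · (27 - 43/3) · 76 = 1444/3.
With the ceiling, producers sell 46 units at 22, so PS = ½ · (22 - 43/3) · 46 = 529/3.
Change in producer surplus = 529/3 - 1444/3 = -305.

-305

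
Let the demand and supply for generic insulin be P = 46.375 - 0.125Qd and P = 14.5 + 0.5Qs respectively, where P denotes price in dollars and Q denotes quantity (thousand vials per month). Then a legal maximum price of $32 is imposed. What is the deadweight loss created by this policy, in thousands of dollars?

80

Rearranging demand gives Qd = 371 - 8P; rearranging supply gives Qs = 2P - 29. Equilibrium: 371 - 8P = 2P - 29, so 400 = 10P and P* = 40, Q* = 51.
The ceiling of 32 is below the equilibrium price 40, so it binds.
At P = 32: Qd = 371 - 8·32 = 115 and Qs = 2·32 - 29 = 35.
Quantity traded falls to 35. At Q = 35 the demand price is (371 - 35)/8 = 42 and the supply price is (29 + 35)/2 = 32.
Deadweight loss = ½ · (42 - 32) · (51 - 35) = ½ · 10 · 16 = 80.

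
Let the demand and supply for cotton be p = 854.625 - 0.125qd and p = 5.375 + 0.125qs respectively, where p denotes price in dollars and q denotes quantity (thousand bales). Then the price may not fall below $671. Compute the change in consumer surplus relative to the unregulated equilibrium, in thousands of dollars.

Rearranging demand gives qd = 6837 - 8p; rearranging supply gives qs = 8p - 43. Setting quantity demanded equal to quantity supplied, 6837 - 8p = 8p - 43, gives p* = 430 and q* = 3397.
The floor of 671 is above the equilibrium price 430, so it binds.
At p = 671: qd = 6837 - 8·671 = 1469 and qs = 8·671 - 43 = 5325.
Consumer surplus without the control is ½ · (854.625 - 430) · 3397 = 721225.5625.
With the floor, consumers buy 1469 units at 671, so CS = ½ · (854.625 - 671) · 1469 = 134872.5625.
Change in consumer surplus = 134872.5625 - 721225.5625 = -586353.

-586353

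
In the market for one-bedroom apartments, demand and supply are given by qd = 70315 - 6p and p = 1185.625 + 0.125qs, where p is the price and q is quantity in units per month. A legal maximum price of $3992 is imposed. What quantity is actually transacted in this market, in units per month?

Rearranging supply gives qs = 8p - 9485. Equilibrium: 70315 - 6p = 8p - 9485, so 79800 = 14p and p* = 5700, q* = 36115.
Because the ceiling (3992) lies below the market-clearing price, it is binding.
At p = 3992: qd = 70315 - 6·3992 = 46363 and qs = 8·3992 - 9485 = 22451.
The quantity actually transacted is the short side, supply: 22451.

22451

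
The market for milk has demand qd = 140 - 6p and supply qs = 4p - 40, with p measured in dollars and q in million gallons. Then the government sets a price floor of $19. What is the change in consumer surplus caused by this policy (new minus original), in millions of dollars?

Without the control the market clears where 140 - 6p = 4p - 40, i.e. p* = 18 and q* = 32.
The floor of 19 is above the equilibrium price 18, so it binds.
At p = 19: qd = 140 - 6·19 = 26 and qs = 4·19 - 40 = 36.
Consumer surplus without the control is ½ · (70/3 - 18) · 32 = 256/3.
With the floor, consumers buy 26 units at 19, so CS = ½ · (70/3 - 19) · 26 = 169/3.
Change in consumer surplus = 169/3 - 256/3 = -29.

-29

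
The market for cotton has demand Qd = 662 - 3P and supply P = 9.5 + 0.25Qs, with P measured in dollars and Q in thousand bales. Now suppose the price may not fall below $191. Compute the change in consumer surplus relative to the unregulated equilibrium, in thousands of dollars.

Rearranging supply gives Qs = 4P - 38. Equilibrium: 662 - 3P = 4P - 38, so 700 = 7P and P* = 100, Q* = 362.
Since 191 > 100, the floor is binding.
At P = 191: Qd = 662 - 3·191 = 89 and Qs = 4·191 - 38 = 726.
Consumer surplus without the control is ½ · (662/3 - 100) · 362 = 65522/3.
With the floor, consumers buy 89 units at 191, so CS = ½ · (662/3 - 191) · 89 = 7921/6.
Change in consumer surplus = 7921/6 - 65522/3 = -20520.5.

-20520.5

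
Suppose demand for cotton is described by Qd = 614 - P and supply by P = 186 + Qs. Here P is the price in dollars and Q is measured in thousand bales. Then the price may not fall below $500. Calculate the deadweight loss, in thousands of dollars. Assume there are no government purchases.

10000

Rearranging supply gives Qs = P - 186. In a free market, 614 - P = P - 186 gives the equilibrium P* = 400, Q* = 214.
Since 500 > 400, the floor is binding.
At P = 500: Qd = 614 - 500 = 114 and Qs = 500 - 186 = 314.
Quantity traded falls to 114. At Q = 114 the demand price is 614 - 114 = 500 and the supply price is 186 + 114 = 300.
Deadweight loss = ½ · (500 - 300) · (214 - 114) = ½ · 200 · 100 = 10000.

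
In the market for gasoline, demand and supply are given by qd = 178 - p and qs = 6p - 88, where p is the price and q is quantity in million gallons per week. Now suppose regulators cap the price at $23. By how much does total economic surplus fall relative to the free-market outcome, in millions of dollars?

4725

In a free market, 178 - p = 6p - 88 gives the equilibrium p* = 38, q* = 140.
The ceiling of 23 is below the equilibrium price 38, so it binds.
At p = 23: qd = 178 - 23 = 155 and qs = 6·23 - 88 = 50.
Quantity traded falls to 50. At q = 50 the demand price is 178 - 50 = 128 and the supply price is (88 + 50)/6 = 23.
Deadweight loss = ½ · (128 - 23) · (140 - 50) = ½ · 105 · 90 = 4725.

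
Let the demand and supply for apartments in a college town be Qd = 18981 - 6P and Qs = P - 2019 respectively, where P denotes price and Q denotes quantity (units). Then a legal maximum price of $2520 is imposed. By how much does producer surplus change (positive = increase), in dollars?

-355680

Without the control the market clears where 18981 - 6P = P - 2019, i.e. P* = 3000 and Q* = 981.
The ceiling of 2520 is below the equilibrium price 3000, so it binds.
At P = 2520: Qd = 18981 - 6·2520 = 3861 and Qs = 2520 - 2019 = 501.
Producer surplus without the control is ½ · (3000 - 2019) · 981 = 481180.5.
With the ceiling, producers sell 501 units at 2520, so PS = ½ · (2520 - 2019) · 501 = 125500.5.
Change in producer surplus = 125500.5 - 481180.5 = -355680.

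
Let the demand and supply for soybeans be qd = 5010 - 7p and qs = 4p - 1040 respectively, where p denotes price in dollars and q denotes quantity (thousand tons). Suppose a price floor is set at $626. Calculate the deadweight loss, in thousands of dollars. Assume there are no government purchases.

55594

Without the control the market clears where 5010 - 7p = 4p - 1040, i.e. p* = 550 and q* = 1160.
The floor of 626 is above the equilibrium price 550, so it binds.
At p = 626: qd = 5010 - 7·626 = 628 and qs = 4·626 - 1040 = 1464.
Quantity traded falls to 628. At q = 628 the demand price is (5010 - 628)/7 = 626 and the supply price is (1040 + 628)/4 = 417.
Deadweight loss = ½ · (626 - 417) · (1160 - 628) = ½ · 209 · 532 = 55594.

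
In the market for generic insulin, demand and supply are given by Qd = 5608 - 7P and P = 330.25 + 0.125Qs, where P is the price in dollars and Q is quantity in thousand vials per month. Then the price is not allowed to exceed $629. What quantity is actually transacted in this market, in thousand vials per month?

Rearranging supply gives Qs = 8P - 2642. Equilibrium: 5608 - 7P = 8P - 2642, so 8250 = 15P and P* = 550, Q* = 1758.
Since 629 is above P* = 550, the ceiling does not bind and the free-market outcome prevails.

1758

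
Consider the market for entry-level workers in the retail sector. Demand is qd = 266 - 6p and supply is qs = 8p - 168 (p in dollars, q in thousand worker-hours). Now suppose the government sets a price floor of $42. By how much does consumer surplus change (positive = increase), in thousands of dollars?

Setting quantity demanded equal to quantity supplied, 266 - 6p = 8p - 168, gives p* = 31 and q* = 80.
The floor of 42 is above the equilibrium price 31, so it binds.
At p = 42: qd = 266 - 6·42 = 14 and qs = 8·42 - 168 = 168.
Consumer surplus without the control is ½ · (133/3 - 31) · 80 = 1600/3.
With the floor, consumers buy 14 units at 42, so CS = ½ · (133/3 - 42) · 14 = 49/3.
Change in consumer surplus = 49/3 - 1600/3 = -517.

-517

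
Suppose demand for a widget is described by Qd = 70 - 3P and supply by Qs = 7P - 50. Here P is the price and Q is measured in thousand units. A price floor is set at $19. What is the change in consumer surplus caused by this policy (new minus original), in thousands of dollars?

Setting quantity demanded equal to quantity supplied, 70 - 3P = 7P - 50, gives P* = 12 and Q* = 34.
The floor of 19 is above the equilibrium price 12, so it binds.
At P = 19: Qd = 70 - 3·19 = 13 and Qs = 7·19 - 50 = 83.
Consumer surplus without the control is ½ · (70/3 - 12) · 34 = 578/3.
With the floor, consumers buy 13 units at 19, so CS = ½ · (70/3 - 19) · 13 = 169/6.
Change in consumer surplus = 169/6 - 578/3 = -164.5.

-164.5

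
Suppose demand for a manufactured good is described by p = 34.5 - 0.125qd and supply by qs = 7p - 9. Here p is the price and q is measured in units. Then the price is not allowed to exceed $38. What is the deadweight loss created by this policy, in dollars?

Rearranging demand gives qd = 276 - 8p. Setting quantity demanded equal to quantity supplied, 276 - 8p = 7p - 9, gives p* = 19 and q* = 124.
Since 38 is above p* = 19, the ceiling does not bind and the free-market outcome prevails.
Since the control does not bind, no trades are prevented and deadweight loss is zero.

0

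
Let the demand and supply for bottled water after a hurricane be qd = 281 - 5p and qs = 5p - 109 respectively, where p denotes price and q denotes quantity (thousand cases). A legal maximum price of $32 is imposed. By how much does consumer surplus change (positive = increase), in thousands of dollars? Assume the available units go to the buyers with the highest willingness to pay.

In a free market, 281 - 5p = 5p - 109 gives the equilibrium p* = 39, q* = 86.
Since 32 < 39, the ceiling is binding.
At p = 32: qd = 281 - 5·32 = 121 and qs = 5·32 - 109 = 51.
Consumer surplus without the control is ½ · (56.2 - 39) · 86 = 739.6.
With the ceiling, 51 units are sold at 32 (assume they go to the highest-value buyers). The demand price at q = 51 is 46, so CS = ½ · [(56.2 - 32) + (46 - 32)] · 51 = 974.1.
Change in consumer surplus = 974.1 - 739.6 = 234.5.

234.5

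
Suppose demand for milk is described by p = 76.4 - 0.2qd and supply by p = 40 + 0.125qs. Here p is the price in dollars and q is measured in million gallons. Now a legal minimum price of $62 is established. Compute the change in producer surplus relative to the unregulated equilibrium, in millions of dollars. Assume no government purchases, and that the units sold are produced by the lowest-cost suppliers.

476

Rearranging demand gives qd = 382 - 5p; rearranging supply gives qs = 8p - 320. Setting quantity demanded equal to quantity supplied, 382 - 5p = 8p - 320, gives p* = 54 and q* = 112.
The floor of 62 is above the equilibrium price 54, so it binds.
At p = 62: qd = 382 - 5·62 = 72 and qs = 8·62 - 320 = 176.
Producer surplus without the control is ½ · (54 - 40) · 112 = 784.
With the floor, 72 units are sold at 62. The supply price at q = 72 is 49, so PS = ½ · [(62 - 40) + (62 - 49)] · 72 = 1260.
Change in producer surplus = 1260 - 784 = 476.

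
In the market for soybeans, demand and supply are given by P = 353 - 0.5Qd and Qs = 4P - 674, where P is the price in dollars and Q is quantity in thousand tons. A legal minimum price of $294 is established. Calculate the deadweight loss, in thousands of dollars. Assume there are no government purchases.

6144

Rearranging demand gives Qd = 706 - 2P. Equilibrium: 706 - 2P = 4P - 674, so 1380 = 6P and P* = 230, Q* = 246.
Because the floor (294) lies above the market-clearing price, it is binding.
At P = 294: Qd = 706 - 2·294 = 118 and Qs = 4·294 - 674 = 502.
Quantity traded falls to 118. At Q = 118 the demand price is (706 - 118)/2 = 294 and the supply price is (674 + 118)/4 = 198.
Deadweight loss = ½ · (294 - 198) · (246 - 118) = ½ · 96 · 128 = 6144.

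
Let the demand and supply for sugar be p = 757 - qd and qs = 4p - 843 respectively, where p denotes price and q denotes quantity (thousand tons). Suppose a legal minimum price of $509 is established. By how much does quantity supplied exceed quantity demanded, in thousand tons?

945

Rearranging demand gives qd = 757 - p. Setting quantity demanded equal to quantity supplied, 757 - p = 4p - 843, gives p* = 320 and q* = 437.
Because the floor (509) lies above the market-clearing price, it is binding.
At p = 509: qd = 757 - 509 = 248 and qs = 4·509 - 843 = 1193.
Surplus = qs - qd = 1193 - 248 = 945.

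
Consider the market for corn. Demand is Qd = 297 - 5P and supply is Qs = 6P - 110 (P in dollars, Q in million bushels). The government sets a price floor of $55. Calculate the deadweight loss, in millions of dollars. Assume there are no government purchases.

1485

Equilibrium: 297 - 5P = 6P - 110, so 407 = 11P and P* = 37, Q* = 112.
Because the floor (55) lies above the market-clearing price, it is binding.
At P = 55: Qd = 297 - 5·55 = 22 and Qs = 6·55 - 110 = 220.
Quantity traded falls to 22. At Q = 22 the demand price is (297 - 22)/5 = 55 and the supply price is (110 + 22)/6 = 22.
Deadweight loss = ½ · (55 - 22) · (112 - 22) = ½ · 33 · 90 = 1485.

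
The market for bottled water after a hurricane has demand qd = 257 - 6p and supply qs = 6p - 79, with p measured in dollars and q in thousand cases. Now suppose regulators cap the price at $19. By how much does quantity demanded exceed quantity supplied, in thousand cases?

Equilibrium: 257 - 6p = 6p - 79, so 336 = 12p and p* = 28, q* = 89.
Since 19 < 28, the ceiling is binding.
At p = 19: qd = 257 - 6·19 = 143 and qs = 6·19 - 79 = 35.
Shortage = qd - qs = 143 - 35 = 108.

108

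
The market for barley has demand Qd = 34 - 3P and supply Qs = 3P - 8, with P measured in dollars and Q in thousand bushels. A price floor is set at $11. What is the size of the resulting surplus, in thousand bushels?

Without the control the market clears where 34 - 3P = 3P - 8, i.e. P* = 7 and Q* = 13.
Since 11 > 7, the floor is binding.
At P = 11: Qd = 34 - 3·11 = 1 and Qs = 3·11 - 8 = 25.
Surplus = Qs - Qd = 25 - 1 = 24.

24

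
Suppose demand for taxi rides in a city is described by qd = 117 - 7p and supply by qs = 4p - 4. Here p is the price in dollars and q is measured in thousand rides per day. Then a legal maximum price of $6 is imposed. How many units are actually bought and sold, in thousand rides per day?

Setting quantity demanded equal to quantity supplied, 117 - 7p = 4p - 4, gives p* = 11 and q* = 40.
Because the ceiling (6) lies below the market-clearing price, it is binding.
At p = 6: qd = 117 - 7·6 = 75 and qs = 4·6 - 4 = 20.
The quantity actually transacted is the short side, supply: 20.

20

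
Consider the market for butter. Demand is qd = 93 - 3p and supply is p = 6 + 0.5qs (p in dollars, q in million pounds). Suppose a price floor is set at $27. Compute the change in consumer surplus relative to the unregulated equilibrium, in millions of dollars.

-126

Rearranging supply gives qs = 2p - 12. Equilibrium: 93 - 3p = 2p - 12, so 105 = 5p and p* = 21, q* = 30.
Since 27 > 21, the floor is binding.
At p = 27: qd = 93 - 3·27 = 12 and qs = 2·27 - 12 = 42.
Consumer surplus without the control is ½ · (31 - 21) · 30 = 150.
With the floor, consumers buy 12 units at 27, so CS = ½ · (31 - 27) · 12 = 24.
Change in consumer surplus = 24 - 150 = -126.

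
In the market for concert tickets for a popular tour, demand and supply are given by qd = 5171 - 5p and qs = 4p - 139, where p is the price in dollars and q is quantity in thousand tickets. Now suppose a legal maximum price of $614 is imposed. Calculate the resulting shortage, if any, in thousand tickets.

0

Equilibrium: 5171 - 5p = 4p - 139, so 5310 = 9p and p* = 590, q* = 2221.
Since 614 is above p* = 590, the ceiling does not bind and the free-market outcome prevails.
Since the control does not bind, there is no shortage.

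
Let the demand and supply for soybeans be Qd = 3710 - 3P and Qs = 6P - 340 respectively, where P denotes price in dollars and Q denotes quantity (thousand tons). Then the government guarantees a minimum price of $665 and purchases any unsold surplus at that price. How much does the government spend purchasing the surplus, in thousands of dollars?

In a free market, 3710 - 3P = 6P - 340 gives the equilibrium P* = 450, Q* = 2360.
Because the floor (665) lies above the market-clearing price, it is binding.
At P = 665: Qd = 3710 - 3·665 = 1715 and Qs = 6·665 - 340 = 3650.
Surplus = Qs - Qd = 1935.
Government expenditure = surplus × support price = 1935 × 665 = 1286775.

1286775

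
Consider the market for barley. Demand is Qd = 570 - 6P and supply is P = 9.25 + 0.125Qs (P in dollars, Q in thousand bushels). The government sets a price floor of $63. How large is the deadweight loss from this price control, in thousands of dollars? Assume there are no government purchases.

1517.25

Rearranging supply gives Qs = 8P - 74. Setting quantity demanded equal to quantity supplied, 570 - 6P = 8P - 74, gives P* = 46 and Q* = 294.
The floor of 63 is above the equilibrium price 46, so it binds.
At P = 63: Qd = 570 - 6·63 = 192 and Qs = 8·63 - 74 = 430.
Quantity traded falls to 192. At Q = 192 the demand price is (570 - 192)/6 = 63 and the supply price is (74 + 192)/8 = 33.25.
Deadweight loss = ½ · (63 - 33.25) · (294 - 192) = ½ · 29.75 · 102 = 1517.25.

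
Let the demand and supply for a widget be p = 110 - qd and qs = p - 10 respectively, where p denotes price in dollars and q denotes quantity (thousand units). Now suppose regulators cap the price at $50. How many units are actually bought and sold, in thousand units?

Rearranging demand gives qd = 110 - p. In a free market, 110 - p = p - 10 gives the equilibrium p* = 60, q* = 50.
Since 50 < 60, the ceiling is binding.
At p = 50: qd = 110 - 50 = 60 and qs = 50 - 10 = 40.
The quantity actually transacted is the short side, supply: 40.

40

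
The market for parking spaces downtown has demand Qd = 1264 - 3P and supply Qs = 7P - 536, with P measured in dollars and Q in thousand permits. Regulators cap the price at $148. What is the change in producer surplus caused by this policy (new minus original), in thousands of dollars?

Equilibrium: 1264 - 3P = 7P - 536, so 1800 = 10P and P* = 180, Q* = 724.
The ceiling of 148 is below the equilibrium price 180, so it binds.
At P = 148: Qd = 1264 - 3·148 = 820 and Qs = 7·148 - 536 = 500.
Producer surplus without the control is ½ · (180 - 536/7) · 724 = 262088/7.
With the ceiling, producers sell 500 units at 148, so PS = ½ · (148 - 536/7) · 500 = 125000/7.
Change in producer surplus = 125000/7 - 262088/7 = -19584.

-19584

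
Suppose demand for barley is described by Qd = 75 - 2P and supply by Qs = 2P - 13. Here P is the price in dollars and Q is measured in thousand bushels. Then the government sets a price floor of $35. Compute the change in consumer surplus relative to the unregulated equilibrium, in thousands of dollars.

-234

Without the control the market clears where 75 - 2P = 2P - 13, i.e. P* = 22 and Q* = 31.
The floor of 35 is above the equilibrium price 22, so it binds.
At P = 35: Qd = 75 - 2·35 = 5 and Qs = 2·35 - 13 = 57.
Consumer surplus without the control is ½ · (37.5 - 22) · 31 = 240.25.
With the floor, consumers buy 5 units at 35, so CS = ½ · (37.5 - 35) · 5 = 6.25.
Change in consumer surplus = 6.25 - 240.25 = -234.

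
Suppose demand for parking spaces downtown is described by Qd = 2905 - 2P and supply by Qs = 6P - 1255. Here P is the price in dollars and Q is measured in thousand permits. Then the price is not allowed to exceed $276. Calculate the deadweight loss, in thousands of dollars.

714432

Setting quantity demanded equal to quantity supplied, 2905 - 2P = 6P - 1255, gives P* = 520 and Q* = 1865.
Since 276 < 520, the ceiling is binding.
At P = 276: Qd = 2905 - 2·276 = 2353 and Qs = 6·276 - 1255 = 401.
Quantity traded falls to 401. At Q = 401 the demand price is (2905 - 401)/2 = 1252 and the supply price is (1255 + 401)/6 = 276.
Deadweight loss = ½ · (1252 - 276) · (1865 - 401) = ½ · 976 · 1464 = 714432.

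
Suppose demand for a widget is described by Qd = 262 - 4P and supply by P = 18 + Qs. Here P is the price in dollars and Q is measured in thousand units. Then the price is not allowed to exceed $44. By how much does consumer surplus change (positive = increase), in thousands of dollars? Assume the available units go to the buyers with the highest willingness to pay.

294

Rearranging supply gives Qs = P - 18. Without the control the market clears where 262 - 4P = P - 18, i.e. P* = 56 and Q* = 38.
Because the ceiling (44) lies below the market-clearing price, it is binding.
At P = 44: Qd = 262 - 4·44 = 86 and Qs = 44 - 18 = 26.
Consumer surplus without the control is ½ · (65.5 - 56) · 38 = 180.5.
With the ceiling, 26 units are sold at 44 (assume they go to the highest-value buyers). The demand price at Q = 26 is 59, so CS = ½ · [(65.5 - 44) + (59 - 44)] · 26 = 474.5.
Change in consumer surplus = 474.5 - 180.5 = 294.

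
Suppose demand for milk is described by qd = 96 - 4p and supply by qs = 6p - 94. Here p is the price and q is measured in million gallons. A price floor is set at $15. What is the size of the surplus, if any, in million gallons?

Setting quantity demanded equal to quantity supplied, 96 - 4p = 6p - 94, gives p* = 19 and q* = 20.
The floor of 15 is below the equilibrium price 19, so it is not binding; the market clears at p* = 19, q* = 20.
Since the control does not bind, there is no surplus.

0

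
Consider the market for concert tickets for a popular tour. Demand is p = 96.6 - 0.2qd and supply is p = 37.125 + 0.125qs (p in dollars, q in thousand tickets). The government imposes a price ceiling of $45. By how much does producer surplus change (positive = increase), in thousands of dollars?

Rearranging demand gives qd = 483 - 5p; rearranging supply gives qs = 8p - 297. In a free market, 483 - 5p = 8p - 297 gives the equilibrium p* = 60, q* = 183.
Because the ceiling (45) lies below the market-clearing price, it is binding.
At p = 45: qd = 483 - 5·45 = 258 and qs = 8·45 - 297 = 63.
Producer surplus without the control is ½ · (60 - 37.125) · 183 = 2093.0625.
With the ceiling, producers sell 63 units at 45, so PS = ½ · (45 - 37.125) · 63 = 248.0625.
Change in producer surplus = 248.0625 - 2093.0625 = -1845.

-1845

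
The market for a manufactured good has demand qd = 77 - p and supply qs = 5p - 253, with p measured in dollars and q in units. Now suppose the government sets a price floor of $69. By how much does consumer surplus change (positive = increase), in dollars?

In a free market, 77 - p = 5p - 253 gives the equilibrium p* = 55, q* = 22.
Since 69 > 55, the floor is binding.
At p = 69: qd = 77 - 69 = 8 and qs = 5·69 - 253 = 92.
Consumer surplus without the control is ½ · (77 - 55) · 22 = 242.
With the floor, consumers buy 8 units at 69, so CS = ½ · (77 - 69) · 8 = 32.
Change in consumer surplus = 32 - 242 = -210.

-210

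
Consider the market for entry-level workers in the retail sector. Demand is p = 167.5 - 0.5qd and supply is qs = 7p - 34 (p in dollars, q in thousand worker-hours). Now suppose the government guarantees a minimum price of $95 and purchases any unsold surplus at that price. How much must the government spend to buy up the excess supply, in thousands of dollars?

46170

Rearranging demand gives qd = 335 - 2p. In a free market, 335 - 2p = 7p - 34 gives the equilibrium p* = 41, q* = 253.
Since 95 > 41, the floor is binding.
At p = 95: qd = 335 - 2·95 = 145 and qs = 7·95 - 34 = 631.
Surplus = qs - qd = 486.
Government expenditure = surplus × support price = 486 × 95 = 46170.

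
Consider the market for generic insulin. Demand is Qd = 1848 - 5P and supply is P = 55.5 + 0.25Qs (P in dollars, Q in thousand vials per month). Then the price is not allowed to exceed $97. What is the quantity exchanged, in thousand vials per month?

166

Rearranging supply gives Qs = 4P - 222. Setting quantity demanded equal to quantity supplied, 1848 - 5P = 4P - 222, gives P* = 230 and Q* = 698.
Because the ceiling (97) lies below the market-clearing price, it is binding.
At P = 97: Qd = 1848 - 5·97 = 1363 and Qs = 4·97 - 222 = 166.
The quantity actually transacted is the short side, supply: 166.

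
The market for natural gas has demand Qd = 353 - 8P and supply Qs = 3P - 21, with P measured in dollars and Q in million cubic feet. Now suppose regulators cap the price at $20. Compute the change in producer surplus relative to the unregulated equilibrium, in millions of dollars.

-840

Without the control the market clears where 353 - 8P = 3P - 21, i.e. P* = 34 and Q* = 81.
The ceiling of 20 is below the equilibrium price 34, so it binds.
At P = 20: Qd = 353 - 8·20 = 193 and Qs = 3·20 - 21 = 39.
Producer surplus without the control is ½ · (34 - 7) · 81 = 1093.5.
With the ceiling, producers sell 39 units at 20, so PS = ½ · (20 - 7) · 39 = 253.5.
Change in producer surplus = 253.5 - 1093.5 = -840.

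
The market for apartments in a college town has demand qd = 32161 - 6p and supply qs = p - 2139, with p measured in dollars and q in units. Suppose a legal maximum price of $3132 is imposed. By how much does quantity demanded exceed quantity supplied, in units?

Setting quantity demanded equal to quantity supplied, 32161 - 6p = p - 2139, gives p* = 4900 and q* = 2761.
The ceiling of 3132 is below the equilibrium price 4900, so it binds.
At p = 3132: qd = 32161 - 6·3132 = 13369 and qs = 3132 - 2139 = 993.
Shortage = qd - qs = 13369 - 993 = 12376.

12376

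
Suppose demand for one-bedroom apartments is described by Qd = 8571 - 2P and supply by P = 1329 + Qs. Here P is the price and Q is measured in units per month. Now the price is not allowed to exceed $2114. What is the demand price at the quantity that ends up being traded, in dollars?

3893

Rearranging supply gives Qs = P - 1329. Without the control the market clears where 8571 - 2P = P - 1329, i.e. P* = 3300 and Q* = 1971.
Because the ceiling (2114) lies below the market-clearing price, it is binding.
At P = 2114: Qd = 8571 - 2·2114 = 4343 and Qs = 2114 - 1329 = 785.
Only 785 units reach the market. On the demand curve, the marginal buyer's willingness to pay at Q = 785 is (8571 - 785)/2 = 3893.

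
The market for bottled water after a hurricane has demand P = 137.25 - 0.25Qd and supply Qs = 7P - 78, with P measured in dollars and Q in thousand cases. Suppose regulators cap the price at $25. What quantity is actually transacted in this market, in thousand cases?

Rearranging demand gives Qd = 549 - 4P. In a free market, 549 - 4P = 7P - 78 gives the equilibrium P* = 57, Q* = 321.
The ceiling of 25 is below the equilibrium price 57, so it binds.
At P = 25: Qd = 549 - 4·25 = 449 and Qs = 7·25 - 78 = 97.
The quantity actually transacted is the short side, supply: 97.

97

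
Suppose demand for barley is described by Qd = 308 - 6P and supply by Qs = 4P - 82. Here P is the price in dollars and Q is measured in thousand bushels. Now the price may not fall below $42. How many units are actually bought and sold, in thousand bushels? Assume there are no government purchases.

56

Without the control the market clears where 308 - 6P = 4P - 82, i.e. P* = 39 and Q* = 74.
Since 42 > 39, the floor is binding.
At P = 42: Qd = 308 - 6·42 = 56 and Qs = 4·42 - 82 = 86.
The quantity actually transacted is the short side, demand: 56.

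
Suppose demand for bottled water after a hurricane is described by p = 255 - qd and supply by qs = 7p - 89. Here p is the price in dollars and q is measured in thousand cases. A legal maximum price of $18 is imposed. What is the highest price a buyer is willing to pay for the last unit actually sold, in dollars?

Rearranging demand gives qd = 255 - p. Equilibrium: 255 - p = 7p - 89, so 344 = 8p and p* = 43, q* = 212.
Because the ceiling (18) lies below the market-clearing price, it is binding.
At p = 18: qd = 255 - 18 = 237 and qs = 7·18 - 89 = 37.
Only 37 units reach the market. On the demand curve, the marginal buyer's willingness to pay at q = 37 is (255 - 37) = 218.

218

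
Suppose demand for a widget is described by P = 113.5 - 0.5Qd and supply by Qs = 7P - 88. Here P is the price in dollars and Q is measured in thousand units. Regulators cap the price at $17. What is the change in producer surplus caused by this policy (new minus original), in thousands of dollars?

-1692

Rearranging demand gives Qd = 227 - 2P. Setting quantity demanded equal to quantity supplied, 227 - 2P = 7P - 88, gives P* = 35 and Q* = 157.
Because the ceiling (17) lies below the market-clearing price, it is binding.
At P = 17: Qd = 227 - 2·17 = 193 and Qs = 7·17 - 88 = 31.
Producer surplus without the control is ½ · (35 - 88/7) · 157 = 24649/14.
With the ceiling, producers sell 31 units at 17, so PS = ½ · (17 - 88/7) · 31 = 961/14.
Change in producer surplus = 961/14 - 24649/14 = -1692.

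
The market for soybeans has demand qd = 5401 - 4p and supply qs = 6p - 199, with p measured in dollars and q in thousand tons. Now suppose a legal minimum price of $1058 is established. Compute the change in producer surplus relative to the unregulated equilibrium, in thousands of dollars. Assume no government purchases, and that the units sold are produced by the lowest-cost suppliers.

251490

Without the control the market clears where 5401 - 4p = 6p - 199, i.e. p* = 560 and q* = 3161.
The floor of 1058 is above the equilibrium price 560, so it binds.
At p = 1058: qd = 5401 - 4·1058 = 1169 and qs = 6·1058 - 199 = 6149.
Producer surplus without the control is ½ · (560 - 199/6) · 3161 = 9991921/12.
With the floor, 1169 units are sold at 1058. The supply price at q = 1169 is 228, so PS = ½ · [(1058 - 199/6) + (1058 - 228)] · 1169 = 13009801/12.
Change in producer surplus = 13009801/12 - 9991921/12 = 251490.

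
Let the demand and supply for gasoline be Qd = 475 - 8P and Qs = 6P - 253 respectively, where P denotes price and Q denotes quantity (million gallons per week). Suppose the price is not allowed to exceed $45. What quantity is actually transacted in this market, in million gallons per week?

17

Without the control the market clears where 475 - 8P = 6P - 253, i.e. P* = 52 and Q* = 59.
Because the ceiling (45) lies below the market-clearing price, it is binding.
At P = 45: Qd = 475 - 8·45 = 115 and Qs = 6·45 - 253 = 17.
The quantity actually transacted is the short side, supply: 17.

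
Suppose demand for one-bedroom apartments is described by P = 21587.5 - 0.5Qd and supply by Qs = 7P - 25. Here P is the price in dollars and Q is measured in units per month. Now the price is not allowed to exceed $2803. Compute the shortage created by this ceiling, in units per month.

Rearranging demand gives Qd = 43175 - 2P. Setting quantity demanded equal to quantity supplied, 43175 - 2P = 7P - 25, gives P* = 4800 and Q* = 33575.
Since 2803 < 4800, the ceiling is binding.
At P = 2803: Qd = 43175 - 2·2803 = 37569 and Qs = 7·2803 - 25 = 19596.
Shortage = Qd - Qs = 37569 - 19596 = 17973.

17973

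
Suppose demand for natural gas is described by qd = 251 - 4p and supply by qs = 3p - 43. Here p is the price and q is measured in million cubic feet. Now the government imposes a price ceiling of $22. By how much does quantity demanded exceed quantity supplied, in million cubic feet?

140

Setting quantity demanded equal to quantity supplied, 251 - 4p = 3p - 43, gives p* = 42 and q* = 83.
Since 22 < 42, the ceiling is binding.
At p = 22: qd = 251 - 4·22 = 163 and qs = 3·22 - 43 = 23.
Shortage = qd - qs = 163 - 23 = 140.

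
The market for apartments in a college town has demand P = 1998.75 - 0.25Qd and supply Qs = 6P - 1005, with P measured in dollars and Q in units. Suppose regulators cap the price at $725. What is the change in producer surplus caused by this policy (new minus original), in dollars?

Rearranging demand gives Qd = 7995 - 4P. Setting quantity demanded equal to quantity supplied, 7995 - 4P = 6P - 1005, gives P* = 900 and Q* = 4395.
Since 725 < 900, the ceiling is binding.
At P = 725: Qd = 7995 - 4·725 = 5095 and Qs = 6·725 - 1005 = 3345.
Producer surplus without the control is ½ · (900 - 167.5) · 4395 = 1609668.75.
With the ceiling, producers sell 3345 units at 725, so PS = ½ · (725 - 167.5) · 3345 = 932418.75.
Change in producer surplus = 932418.75 - 1609668.75 = -677250.

-677250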